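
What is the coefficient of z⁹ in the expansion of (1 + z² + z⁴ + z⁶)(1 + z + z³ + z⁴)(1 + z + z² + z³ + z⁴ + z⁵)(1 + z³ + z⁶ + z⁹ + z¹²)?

26

(1 + z² + z⁴ + z⁶) has coefficients 1,0,1,0,1,0,1 for degrees 0…6.
(1 + z + z³ + z⁴) has coefficients 1,1,0,1,1,0,0,0,0,0 for degrees 0…9.
Multiplying by (1 + z + z² + z³ + z⁴ + z⁵) gives running coefficients 1,2,2,3,4,4,3,2,2,1 for degrees 0…9.
Finally multiplying by (1 + z³ + z⁶ + z⁹ + z¹²), the product of all factors after the first has coefficients 1,2,2,4,6,6,7,8,8,8 for degrees 0…9.
[z⁹] = 1·8 + 1·8 + 1·6 + 1·4 = 26.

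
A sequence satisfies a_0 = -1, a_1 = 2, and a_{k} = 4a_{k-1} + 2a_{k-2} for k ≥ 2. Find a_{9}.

216352

The ordinary generating function has denominator 1 - 4y - 2y^2.
Iterating the recurrence: a_0,…,a_{9} = -1, 2, 6, 28, 124, 552, 2456, 10928, 48624, 216352.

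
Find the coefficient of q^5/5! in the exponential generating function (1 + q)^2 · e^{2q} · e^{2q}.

The EGF product rule gives c_5 = Σ_{k_1+k_2+k_3=5} C(5; k_1,k_2,k_3) · ∏ g_i(k_i), where (1+q)^2 gives the falling factorial (2)_k; e^{2q} gives (2)^k; e^{2q} gives (2)^k.
g_1(k) for k = 0…5: 1, 2, 2, 0, 0, 0.
g_2(k) for k = 0…5: 1, 2, 4, 8, 16, 32.
g_3(k) for k = 0…5: 1, 2, 4, 8, 16, 32.
First combine the last two factors: h(k) = Σ_j C(k,j)·g_2(j)·g_3(k−j) for k = 0…5: 1, 4, 16, 64, 256, 1024.
c_5 = Σ_k C(5,k)·g_1(k)·h(5−k) = 1·1·1024 + 5·2·256 + 10·2·64 = 1024 + 2560 + 1280 = 4864.

4864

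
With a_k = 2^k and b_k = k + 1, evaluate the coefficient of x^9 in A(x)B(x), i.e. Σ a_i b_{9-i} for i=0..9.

This is [x^9] in the product of the two ordinary generating functions.
Σ = 1·10 + 2·9 + 4·8 + 8·7 + 16·6 + 32·5 + 64·4 + 128·3 + 256·2 + 512·1 = 2036.

2036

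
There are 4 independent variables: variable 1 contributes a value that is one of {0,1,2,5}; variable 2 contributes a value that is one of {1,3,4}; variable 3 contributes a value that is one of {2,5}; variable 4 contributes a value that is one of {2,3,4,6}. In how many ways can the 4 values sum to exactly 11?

The generating function for the choices is (1 + q + q² + q⁵)·(q + q³ + q⁴)·(q² + q⁵)·(q² + q³ + q⁴ + q⁶); the count is [q¹¹].
(1 + q + q² + q⁵) has coefficients 1,1,1,0,0,1 for degrees 0…5.
(q + q³ + q⁴) has coefficients 0,1,0,1,1,0,0,0,0,0,0,0 for degrees 0…11.
Multiplying by (q² + q⁵) gives running coefficients 0,0,0,1,0,1,2,0,1,1,0,0 for degrees 0…11.
Finally multiplying by (q² + q³ + q⁴ + q⁶), the product of all factors after the first has coefficients 0,0,0,0,0,1,1,2,3,4,3,3 for degrees 0…11.
[q¹¹] = 1·3 + 1·3 + 1·4 + 1·1 = 11.

11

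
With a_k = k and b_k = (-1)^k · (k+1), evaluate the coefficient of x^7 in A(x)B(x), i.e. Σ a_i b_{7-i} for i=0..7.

4

Write out a_i and b_{7-i} for i = 0,…,7 and sum the products.
Σ = 0·(-8) + 1·7 + 2·(-6) + 3·5 + 4·(-4) + 5·3 + 6·(-2) + 7·1 = 4.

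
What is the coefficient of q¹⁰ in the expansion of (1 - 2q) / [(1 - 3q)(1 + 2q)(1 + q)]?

10495

Partial fractions give a closed form: a_n = (3/20)·3^n + (8/5)·(-2)^n + (-3/4)·(-1)^n.
At n = 10: a_10 = 10495.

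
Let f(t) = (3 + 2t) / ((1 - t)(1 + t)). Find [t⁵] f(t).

2

Partial fractions give a closed form: a_n = (5/2)·1^n + (1/2)·(-1)^n.
At n = 5: a_5 = 2.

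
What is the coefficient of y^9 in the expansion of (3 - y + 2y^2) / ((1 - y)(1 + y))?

The denominator gives the recurrence a_n = a_(n−2) for n ≥ 3; the numerator fixes a_0 = 3, a_1 = -1, a_2 = 5.
Iterating: 3, -1, 5, -1, 5, -1, 5, -1, 5, -1, so a_9 = -1.

-1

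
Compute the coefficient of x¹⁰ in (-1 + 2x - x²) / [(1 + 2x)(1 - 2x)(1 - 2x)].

The denominator gives the recurrence a_n = 2a_(n−1) + 4a_(n−2) − 8a_(n−3) for n ≥ 3; the numerator fixes a_0 = -1, a_1 = 0, a_2 = -5.
Iterating: -1, 0, -5, -2, -24, -16, -112, -96, -512, -512, -2304, so a_10 = -2304.

-2304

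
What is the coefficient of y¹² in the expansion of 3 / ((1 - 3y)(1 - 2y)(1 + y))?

3570843

Partial fractions give a closed form: a_n = (27/4)·3^n + (-4)·2^n + (1/4)·(-1)^n.
At n = 12: a_12 = 3570843.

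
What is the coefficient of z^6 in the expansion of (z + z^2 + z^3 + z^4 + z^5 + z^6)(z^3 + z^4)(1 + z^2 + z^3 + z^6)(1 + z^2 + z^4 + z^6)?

(z + z^2 + z^3 + z^4 + z^5 + z^6) has coefficients 0,1,1,1,1,1,1 for degrees 0…6.
(z^3 + z^4) has coefficients 0,0,0,1,1,0,0 for degrees 0…6.
Multiplying by (1 + z^2 + z^3 + z^6) gives running coefficients 0,0,0,1,1,1,2 for degrees 0…6.
Finally multiplying by (1 + z^2 + z^4 + z^6), the product of all factors after the first has coefficients 0,0,0,1,1,2,3 for degrees 0…6.
[z^6] = 1·2 + 1·1 + 1·1 + 1·0 + 1·0 + 1·0 = 4.

4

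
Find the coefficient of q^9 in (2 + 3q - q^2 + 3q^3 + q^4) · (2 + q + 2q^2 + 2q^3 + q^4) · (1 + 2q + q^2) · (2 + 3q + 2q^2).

122

(2 + 3q - q^2 + 3q^3 + q^4) has coefficients 2,3,-1,3,1 for degrees 0…4.
(2 + q + 2q^2 + 2q^3 + q^4) has coefficients 2,1,2,2,1,0,0,0,0,0 for degrees 0…9.
Multiplying by (1 + 2q + q^2) gives running coefficients 2,5,6,7,7,4,1,0,0,0 for degrees 0…9.
Finally multiplying by (2 + 3q + 2q^2), the product of all factors after the first has coefficients 4,16,31,42,47,43,28,11,2,0 for degrees 0…9.
[q^9] = 2·0 + 3·2 − 1·11 + 3·28 + 1·43 = 122.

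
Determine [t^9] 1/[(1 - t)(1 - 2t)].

Partial fractions give a closed form: a_n = (-1)·1^n + (2)·2^n.
At n = 9: a_9 = 1023.

1023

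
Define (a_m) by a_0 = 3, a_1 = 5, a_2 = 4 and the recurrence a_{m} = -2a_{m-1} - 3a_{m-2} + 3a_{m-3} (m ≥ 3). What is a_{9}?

-668

The ordinary generating function has denominator 1 + 2y + 3y^2 - 3y^3.
Iterating the recurrence: a_0,…,a_{9} = 3, 5, 4, -14, 31, -8, -119, 355, -377, -668.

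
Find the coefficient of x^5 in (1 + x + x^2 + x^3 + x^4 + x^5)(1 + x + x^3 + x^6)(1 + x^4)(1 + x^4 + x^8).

(1 + x + x^2 + x^3 + x^4 + x^5) has coefficients 1,1,1,1,1,1 for degrees 0…5.
(1 + x + x^3 + x^6) has coefficients 1,1,0,1,0,0 for degrees 0…5.
Multiplying by (1 + x^4) gives running coefficients 1,1,0,1,1,1 for degrees 0…5.
Finally multiplying by (1 + x^4 + x^8), the product of all factors after the first has coefficients 1,1,0,1,2,2 for degrees 0…5.
[x^5] = 1·2 + 1·2 + 1·1 + 1·0 + 1·1 + 1·1 = 7.

7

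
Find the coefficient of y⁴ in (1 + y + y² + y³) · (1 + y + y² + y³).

(1 + y + y² + y³) has coefficients 1,1,1,1 for degrees 0…3.
(1 + y + y² + y³) has coefficients 1,1,1,1,0 for degrees 0…4.
[y⁴] = 1·0 + 1·1 + 1·1 + 1·1 = 3.

3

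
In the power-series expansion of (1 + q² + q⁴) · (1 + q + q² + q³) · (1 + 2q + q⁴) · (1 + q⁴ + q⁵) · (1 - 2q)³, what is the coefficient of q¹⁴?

(1 + q² + q⁴) has coefficients 1,0,1,0,1 for degrees 0…4.
(1 + q + q² + q³) has coefficients 1,1,1,1,0,0,0,0,0,0,0,0,0,0,0 for degrees 0…14.
Multiplying by (1 + 2q + q⁴) gives running coefficients 1,3,3,3,3,1,1,1,0,0,0,0,0,0,0 for degrees 0…14.
Multiplying by (1 + q⁴ + q⁵) gives running coefficients 1,3,3,3,4,5,7,7,6,4,2,2,1,0,0 for degrees 0…14.
Finally multiplying by (1 - 2q)³, the product of all factors after the first has coefficients 1,-3,-3,13,-2,-7,1,-7,8,-4,-6,-10,-19,2,-4 for degrees 0…14.
[q¹⁴] = 1·(-4) + 1·(-19) + 1·(-6) = -29.

-29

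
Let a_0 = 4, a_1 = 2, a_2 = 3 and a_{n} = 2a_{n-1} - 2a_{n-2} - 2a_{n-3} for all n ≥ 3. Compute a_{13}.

The ordinary generating function has denominator 1 - 2y + 2y^2 + 2y^3.
Iterating the recurrence: a_0,…,a_{13} = 4, 2, 3, -6, -22, -38, -20, 80, 276, 432, 152, -1112, -3392, -4864.

-4864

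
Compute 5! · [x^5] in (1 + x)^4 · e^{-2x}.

The EGF product rule gives c_5 = Σ_{k_1+k_2=5} C(5; k_1,k_2) · ∏ g_i(k_i), where (1+x)^4 gives the falling factorial (4)_k; e^{-2x} gives (-2)^k.
g_1(k) for k = 0…5: 1, 4, 12, 24, 24, 0.
g_2(k) for k = 0…5: 1, -2, 4, -8, 16, -32.
c_5 = Σ_k C(5,k)·g_1(k)·g_2(5−k) = 1·1·(-32) + 5·4·16 + 10·12·(-8) + 10·24·4 + 5·24·(-2) = −32 + 320 − 960 + 960 − 240 = 48.

48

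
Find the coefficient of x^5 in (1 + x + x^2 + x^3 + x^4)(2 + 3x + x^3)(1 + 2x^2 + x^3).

21

(1 + x + x^2 + x^3 + x^4) has coefficients 1,1,1,1,1 for degrees 0…4.
(2 + 3x + x^3) has coefficients 2,3,0,1,0,0 for degrees 0…5.
Finally multiplying by (1 + 2x^2 + x^3), the product of all factors after the first has coefficients 2,3,4,9,3,2 for degrees 0…5.
[x^5] = 1·2 + 1·3 + 1·9 + 1·4 + 1·3 = 21.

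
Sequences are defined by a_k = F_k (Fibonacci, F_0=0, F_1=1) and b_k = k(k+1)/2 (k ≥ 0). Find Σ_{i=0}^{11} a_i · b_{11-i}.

This is [x^11] in the product of the two ordinary generating functions.
Σ = 0·66 + 1·55 + 1·45 + 2·36 + 3·28 + 5·21 + 8·15 + 13·10 + 21·6 + 34·3 + 55·1 + 89·0 = 894.

894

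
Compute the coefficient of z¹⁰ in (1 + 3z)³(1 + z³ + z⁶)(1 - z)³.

-9

(1 + 3z)³ has coefficients 1,9,27,27 for degrees 0…3.
(1 + z³ + z⁶) has coefficients 1,0,0,1,0,0,1,0,0,0,0 for degrees 0…10.
Finally multiplying by (1 - z)³, the product of all factors after the first has coefficients 1,-3,3,0,-3,3,0,-3,3,-1,0 for degrees 0…10.
[z¹⁰] = 1·0 + 9·(-1) + 27·3 + 27·(-3) = -9.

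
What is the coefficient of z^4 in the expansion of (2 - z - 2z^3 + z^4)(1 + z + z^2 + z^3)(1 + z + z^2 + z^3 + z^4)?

1

(2 - z - 2z^3 + z^4) has coefficients 2,-1,0,-2,1 for degrees 0…4.
(1 + z + z^2 + z^3) has coefficients 1,1,1,1,0 for degrees 0…4.
Finally multiplying by (1 + z + z^2 + z^3 + z^4), the product of all factors after the first has coefficients 1,2,3,4,4 for degrees 0…4.
[z^4] = 2·4 − 1·4 − 2·2 + 1·1 = 1.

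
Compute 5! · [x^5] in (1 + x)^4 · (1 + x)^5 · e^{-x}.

4364

The EGF product rule gives c_5 = Σ_{k_1+k_2+k_3=5} C(5; k_1,k_2,k_3) · ∏ g_i(k_i), where (1+x)^4 gives the falling factorial (4)_k; (1+x)^5 gives the falling factorial (5)_k; e^{-x} gives (-1)^k.
g_1(k) for k = 0…5: 1, 4, 12, 24, 24, 0.
g_2(k) for k = 0…5: 1, 5, 20, 60, 120, 120.
g_3(k) for k = 0…5: 1, -1, 1, -1, 1, -1.
First combine the last two factors: h(k) = Σ_j C(k,j)·g_2(j)·g_3(k−j) for k = 0…5: 1, 4, 11, 14, -19, -56.
c_5 = Σ_k C(5,k)·g_1(k)·h(5−k) = 1·1·(-56) + 5·4·(-19) + 10·12·14 + 10·24·11 + 5·24·4 = −56 − 380 + 1680 + 2640 + 480 = 4364.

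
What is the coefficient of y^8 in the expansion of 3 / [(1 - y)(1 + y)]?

Partial fractions give a closed form: a_n = (3/2)·1^n + (3/2)·(-1)^n.
At n = 8: a_8 = 3.

3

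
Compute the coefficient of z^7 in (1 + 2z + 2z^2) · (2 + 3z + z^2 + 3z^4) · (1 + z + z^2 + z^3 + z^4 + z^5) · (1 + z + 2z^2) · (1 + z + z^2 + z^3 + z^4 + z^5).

(1 + 2z + 2z^2) has coefficients 1,2,2 for degrees 0…2.
(2 + 3z + z^2 + 3z^4) has coefficients 2,3,1,0,3,0,0,0 for degrees 0…7.
Multiplying by (1 + z + z^2 + z^3 + z^4 + z^5) gives running coefficients 2,5,6,6,9,9,7,4 for degrees 0…7.
Multiplying by (1 + z + 2z^2) gives running coefficients 2,7,15,22,27,30,34,29 for degrees 0…7.
Finally multiplying by (1 + z + z^2 + z^3 + z^4 + z^5), the product of all factors after the first has coefficients 2,9,24,46,73,103,135,157 for degrees 0…7.
[z^7] = 1·157 + 2·135 + 2·103 = 633.

633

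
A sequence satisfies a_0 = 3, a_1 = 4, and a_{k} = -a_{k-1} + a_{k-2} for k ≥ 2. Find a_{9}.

The ordinary generating function has denominator 1 + x - x^2.
Iterating the recurrence: a_0,…,a_{9} = 3, 4, -1, 5, -6, 11, -17, 28, -45, 73.

73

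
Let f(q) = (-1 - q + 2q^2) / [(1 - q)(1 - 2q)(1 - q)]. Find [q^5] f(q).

The denominator gives the recurrence a_n = 4a_(n−1) − 5a_(n−2) + 2a_(n−3) for n ≥ 3; the numerator fixes a_0 = -1, a_1 = -5, a_2 = -13.
Iterating: -1, -5, -13, -29, -61, -125, so a_5 = -125.

-125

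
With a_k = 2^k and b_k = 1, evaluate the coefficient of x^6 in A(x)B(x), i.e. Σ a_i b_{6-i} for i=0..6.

The convolution is the x^6 coefficient of A(x)B(x).
Σ = 1·1 + 2·1 + 4·1 + 8·1 + 16·1 + 32·1 + 64·1 = 127.

127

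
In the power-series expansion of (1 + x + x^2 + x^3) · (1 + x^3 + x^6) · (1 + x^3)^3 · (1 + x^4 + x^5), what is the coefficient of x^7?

(1 + x + x^2 + x^3) has coefficients 1,1,1,1 for degrees 0…3.
(1 + x^3 + x^6) has coefficients 1,0,0,1,0,0,1,0 for degrees 0…7.
Multiplying by (1 + x^3)^3 gives running coefficients 1,0,0,4,0,0,7,0 for degrees 0…7.
Finally multiplying by (1 + x^4 + x^5), the product of all factors after the first has coefficients 1,0,0,4,1,1,7,4 for degrees 0…7.
[x^7] = 1·4 + 1·7 + 1·1 + 1·1 = 13.

13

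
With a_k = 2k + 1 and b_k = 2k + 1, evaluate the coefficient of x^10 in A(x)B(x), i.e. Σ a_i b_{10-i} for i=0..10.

The convolution is the t^10 coefficient of A(t)B(t).
Σ = 1·21 + 3·19 + 5·17 + 7·15 + 9·13 + 11·11 + 13·9 + 15·7 + 17·5 + 19·3 + 21·1 = 891.

891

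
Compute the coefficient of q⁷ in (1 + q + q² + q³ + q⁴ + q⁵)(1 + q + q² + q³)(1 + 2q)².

(1 + q + q² + q³ + q⁴ + q⁵) has coefficients 1,1,1,1,1,1 for degrees 0…5.
(1 + q + q² + q³) has coefficients 1,1,1,1,0,0,0,0 for degrees 0…7.
Finally multiplying by (1 + 2q)², the product of all factors after the first has coefficients 1,5,9,9,8,4,0,0 for degrees 0…7.
[q⁷] = 1·0 + 1·0 + 1·4 + 1·8 + 1·9 + 1·9 = 30.

30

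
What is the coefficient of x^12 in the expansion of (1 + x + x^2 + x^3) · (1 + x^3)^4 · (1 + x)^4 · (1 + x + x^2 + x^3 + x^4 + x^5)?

630

(1 + x + x^2 + x^3) has coefficients 1,1,1,1 for degrees 0…3.
(1 + x^3)^4 has coefficients 1,0,0,4,0,0,6,0,0,4,0,0,1 for degrees 0…12.
Multiplying by (1 + x)^4 gives running coefficients 1,4,6,8,17,24,22,28,36,28,22,24,17 for degrees 0…12.
Finally multiplying by (1 + x + x^2 + x^3 + x^4 + x^5), the product of all factors after the first has coefficients 1,5,11,19,36,60,81,105,135,155,160,160,155 for degrees 0…12.
[x^12] = 1·155 + 1·160 + 1·160 + 1·155 = 630.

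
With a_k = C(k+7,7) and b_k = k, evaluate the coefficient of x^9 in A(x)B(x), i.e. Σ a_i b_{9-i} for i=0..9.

24310

Write out a_i and b_{9-i} for i = 0,…,9 and sum the products.
Σ = 1·9 + 8·8 + 36·7 + 120·6 + 330·5 + 792·4 + 1716·3 + 3432·2 + 6435·1 + 11440·0 = 24310.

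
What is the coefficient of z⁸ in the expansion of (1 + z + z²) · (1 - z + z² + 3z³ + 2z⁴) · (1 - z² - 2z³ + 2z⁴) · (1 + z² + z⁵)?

-7

(1 + z + z²) has coefficients 1,1,1 for degrees 0…2.
(1 - z + z² + 3z³ + 2z⁴) has coefficients 1,-1,1,3,2,0,0,0,0 for degrees 0…8.
Multiplying by (1 - z² - 2z³ + 2z⁴) gives running coefficients 1,-1,0,2,5,-7,-6,2,4 for degrees 0…8.
Finally multiplying by (1 + z² + z⁵), the product of all factors after the first has coefficients 1,-1,1,1,5,-4,-2,-5,0 for degrees 0…8.
[z⁸] = 1·0 + 1·(-5) + 1·(-2) = -7.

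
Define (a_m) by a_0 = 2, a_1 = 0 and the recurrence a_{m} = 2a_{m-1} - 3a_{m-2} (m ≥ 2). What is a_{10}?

The ordinary generating function has denominator 1 - 2y + 3y^2.
Iterating the recurrence: a_0,…,a_{10} = 2, 0, -6, -12, -6, 24, 66, 60, -78, -336, -438.

-438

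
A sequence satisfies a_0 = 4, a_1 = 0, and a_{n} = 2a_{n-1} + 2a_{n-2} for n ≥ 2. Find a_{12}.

146176

The ordinary generating function has denominator 1 - 2t - 2t^2.
Iterating the recurrence: a_0,…,a_{12} = 4, 0, 8, 16, 48, 128, 352, 960, 2624, 7168, 19584, 53504, 146176.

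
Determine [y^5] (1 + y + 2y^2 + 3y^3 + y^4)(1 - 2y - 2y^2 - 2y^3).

-12

(1 + y + 2y^2 + 3y^3 + y^4) has coefficients 1,1,2,3,1 for degrees 0…4.
(1 - 2y - 2y^2 - 2y^3) has coefficients 1,-2,-2,-2,0,0 for degrees 0…5.
[y^5] = 1·0 + 1·0 + 2·(-2) + 3·(-2) + 1·(-2) = -12.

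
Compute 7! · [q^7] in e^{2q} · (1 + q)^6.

The EGF product rule gives c_7 = Σ_{k_1+k_2=7} C(7; k_1,k_2) · ∏ g_i(k_i), where e^{2q} gives (2)^k; (1+q)^6 gives the falling factorial (6)_k.
g_1(k) for k = 0…7: 1, 2, 4, 8, 16, 32, 64, 128.
g_2(k) for k = 0…7: 1, 6, 30, 120, 360, 720, 720, 0.
c_7 = Σ_k C(7,k)·g_1(k)·g_2(7−k) = 7·2·720 + 21·4·720 + 35·8·360 + 35·16·120 + 21·32·30 + 7·64·6 + 1·128·1 = 10080 + 60480 + 100800 + 67200 + 20160 + 2688 + 128 = 261536.

261536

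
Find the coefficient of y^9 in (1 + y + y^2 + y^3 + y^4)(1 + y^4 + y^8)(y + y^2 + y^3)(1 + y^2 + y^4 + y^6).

(1 + y + y^2 + y^3 + y^4) has coefficients 1,1,1,1,1 for degrees 0…4.
(1 + y^4 + y^8) has coefficients 1,0,0,0,1,0,0,0,1,0 for degrees 0…9.
Multiplying by (y + y^2 + y^3) gives running coefficients 0,1,1,1,0,1,1,1,0,1 for degrees 0…9.
Finally multiplying by (1 + y^2 + y^4 + y^6), the product of all factors after the first has coefficients 0,1,1,2,1,3,2,4,2,4 for degrees 0…9.
[y^9] = 1·4 + 1·2 + 1·4 + 1·2 + 1·3 = 15.

15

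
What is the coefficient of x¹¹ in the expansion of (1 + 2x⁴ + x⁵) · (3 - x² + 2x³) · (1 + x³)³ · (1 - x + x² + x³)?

-2

(1 + 2x⁴ + x⁵) has coefficients 1,0,0,0,2,1 for degrees 0…5.
(3 - x² + 2x³) has coefficients 3,0,-1,2,0,0,0,0,0,0,0,0 for degrees 0…11.
Multiplying by (1 + x³)³ gives running coefficients 3,0,-1,11,0,-3,15,0,-3,9,0,-1 for degrees 0…11.
Finally multiplying by (1 - x + x² + x³), the product of all factors after the first has coefficients 3,-3,2,15,-12,7,29,-18,9,27,-12,5 for degrees 0…11.
[x¹¹] = 1·5 + 2·(-18) + 1·29 = -2.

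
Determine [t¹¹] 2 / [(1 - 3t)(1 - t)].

Partial fractions give a closed form: a_n = (3)·3^n + (-1)·1^n.
At n = 11: a_11 = 531440.

531440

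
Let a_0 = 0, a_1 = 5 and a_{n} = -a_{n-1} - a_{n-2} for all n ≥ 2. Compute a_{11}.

-5

The ordinary generating function has denominator 1 + q + q^2.
Iterating the recurrence: a_0,…,a_{11} = 0, 5, -5, 0, 5, -5, 0, 5, -5, 0, 5, -5.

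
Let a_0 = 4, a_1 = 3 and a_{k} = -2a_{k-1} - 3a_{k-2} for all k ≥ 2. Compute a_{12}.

The ordinary generating function has denominator 1 + 2t + 3t^2.
Iterating the recurrence: a_0,…,a_{12} = 4, 3, -18, 27, 0, -81, 162, -81, -324, 891, -810, -1053, 4536.

4536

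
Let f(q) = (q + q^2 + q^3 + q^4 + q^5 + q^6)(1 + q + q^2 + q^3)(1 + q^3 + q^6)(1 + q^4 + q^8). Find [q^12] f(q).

(q + q^2 + q^3 + q^4 + q^5 + q^6) has coefficients 0,1,1,1,1,1,1 for degrees 0…6.
(1 + q + q^2 + q^3) has coefficients 1,1,1,1,0,0,0,0,0,0,0,0,0 for degrees 0…12.
Multiplying by (1 + q^3 + q^6) gives running coefficients 1,1,1,2,1,1,2,1,1,1,0,0,0 for degrees 0…12.
Finally multiplying by (1 + q^4 + q^8), the product of all factors after the first has coefficients 1,1,1,2,2,2,3,3,3,3,3,3,2 for degrees 0…12.
[q^12] = 1·3 + 1·3 + 1·3 + 1·3 + 1·3 + 1·3 = 18.

18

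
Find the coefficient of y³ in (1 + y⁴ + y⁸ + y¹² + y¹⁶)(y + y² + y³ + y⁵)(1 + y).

2

(1 + y⁴ + y⁸ + y¹² + y¹⁶) has coefficients 1,0,0,0 for degrees 0…3.
(y + y² + y³ + y⁵) has coefficients 0,1,1,1 for degrees 0…3.
Finally multiplying by (1 + y), the product of all factors after the first has coefficients 0,1,2,2 for degrees 0…3.
[y³] = 1·2 = 2.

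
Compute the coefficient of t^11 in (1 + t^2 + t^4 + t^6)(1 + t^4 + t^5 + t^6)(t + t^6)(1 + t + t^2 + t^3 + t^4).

13

(1 + t^2 + t^4 + t^6) has coefficients 1,0,1,0,1,0,1 for degrees 0…6.
(1 + t^4 + t^5 + t^6) has coefficients 1,0,0,0,1,1,1,0,0,0,0,0 for degrees 0…11.
Multiplying by (t + t^6) gives running coefficients 0,1,0,0,0,1,2,1,0,0,1,1 for degrees 0…11.
Finally multiplying by (1 + t + t^2 + t^3 + t^4), the product of all factors after the first has coefficients 0,1,1,1,1,2,3,4,4,4,4,3 for degrees 0…11.
[t^11] = 1·3 + 1·4 + 1·4 + 1·2 = 13.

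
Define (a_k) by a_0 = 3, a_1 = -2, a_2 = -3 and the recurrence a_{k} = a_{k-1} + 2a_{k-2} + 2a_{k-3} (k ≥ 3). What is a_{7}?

-103

The ordinary generating function has denominator 1 - z - 2z^2 - 2z^3.
Iterating the recurrence: a_0,…,a_{7} = 3, -2, -3, -1, -11, -19, -43, -103.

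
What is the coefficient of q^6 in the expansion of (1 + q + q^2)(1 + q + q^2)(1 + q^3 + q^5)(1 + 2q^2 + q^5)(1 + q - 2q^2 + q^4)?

(1 + q + q^2) has coefficients 1,1,1 for degrees 0…2.
(1 + q + q^2) has coefficients 1,1,1,0,0,0,0 for degrees 0…6.
Multiplying by (1 + q^3 + q^5) gives running coefficients 1,1,1,1,1,2,1 for degrees 0…6.
Multiplying by (1 + 2q^2 + q^5) gives running coefficients 1,1,3,3,3,5,4 for degrees 0…6.
Finally multiplying by (1 + q - 2q^2 + q^4), the product of all factors after the first has coefficients 1,2,2,4,1,3,6 for degrees 0…6.
[q^6] = 1·6 + 1·3 + 1·1 = 10.

10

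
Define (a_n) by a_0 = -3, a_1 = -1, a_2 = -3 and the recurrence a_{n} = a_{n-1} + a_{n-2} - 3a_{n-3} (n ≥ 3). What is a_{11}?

-67

The ordinary generating function has denominator 1 - y - y^2 + 3y^3.
Iterating the recurrence: a_0,…,a_{11} = -3, -1, -3, 5, 5, 19, 9, 13, -35, -49, -123, -67.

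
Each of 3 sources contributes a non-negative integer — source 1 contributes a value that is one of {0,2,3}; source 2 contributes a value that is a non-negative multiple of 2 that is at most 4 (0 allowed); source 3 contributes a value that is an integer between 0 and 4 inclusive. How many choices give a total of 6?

The generating function for the choices is (1 + y^2 + y^3)·(1 + y^2 + y^4)·(1 + y + y^2 + y^3 + y^4); the count is [y^6].
(1 + y^2 + y^3) has coefficients 1,0,1,1 for degrees 0…3.
(1 + y^2 + y^4) has coefficients 1,0,1,0,1,0,0 for degrees 0…6.
Finally multiplying by (1 + y + y^2 + y^3 + y^4), the product of all factors after the first has coefficients 1,1,2,2,3,2,2 for degrees 0…6.
[y^6] = 1·2 + 1·3 + 1·2 = 7.

7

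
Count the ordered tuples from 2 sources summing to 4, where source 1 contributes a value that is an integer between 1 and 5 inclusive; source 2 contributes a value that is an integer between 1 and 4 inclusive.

3

The generating function for the choices is (x + x^2 + x^3 + x^4 + x^5)·(x + x^2 + x^3 + x^4); the count is [x^4].
(x + x^2 + x^3 + x^4 + x^5) has coefficients 0,1,1,1,1 for degrees 0…4.
(x + x^2 + x^3 + x^4) has coefficients 0,1,1,1,1 for degrees 0…4.
[x^4] = 1·1 + 1·1 + 1·1 + 1·0 = 3.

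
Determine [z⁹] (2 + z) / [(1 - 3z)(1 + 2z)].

The denominator gives the recurrence a_n = a_(n−1) + 6a_(n−2) for n ≥ 2; the numerator fixes a_0 = 2, a_1 = 3.
Iterating: 2, 3, 15, 33, 123, 321, 1059, 2985, 9339, 27249, so a_9 = 27249.

27249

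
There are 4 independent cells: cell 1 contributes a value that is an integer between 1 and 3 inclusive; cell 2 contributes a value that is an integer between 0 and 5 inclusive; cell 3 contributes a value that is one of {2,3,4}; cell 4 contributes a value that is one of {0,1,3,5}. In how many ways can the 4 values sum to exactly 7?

20

The generating function for the choices is (y + y² + y³)·(1 + y + y² + y³ + y⁴ + y⁵)·(y² + y³ + y⁴)·(1 + y + y³ + y⁵); the count is [y⁷].
(y + y² + y³) has coefficients 0,1,1,1 for degrees 0…3.
(1 + y + y² + y³ + y⁴ + y⁵) has coefficients 1,1,1,1,1,1,0,0 for degrees 0…7.
Multiplying by (y² + y³ + y⁴) gives running coefficients 0,0,1,2,3,3,3,3 for degrees 0…7.
Finally multiplying by (1 + y + y³ + y⁵), the product of all factors after the first has coefficients 0,0,1,3,5,7,8,10 for degrees 0…7.
[y⁷] = 1·8 + 1·7 + 1·5 = 20.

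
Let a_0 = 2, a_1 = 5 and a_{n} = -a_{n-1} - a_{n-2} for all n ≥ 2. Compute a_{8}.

-7

The ordinary generating function has denominator 1 + z + z^2.
Iterating the recurrence: a_0,…,a_{8} = 2, 5, -7, 2, 5, -7, 2, 5, -7.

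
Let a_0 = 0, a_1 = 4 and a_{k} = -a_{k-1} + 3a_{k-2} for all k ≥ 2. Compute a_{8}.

-868

The ordinary generating function has denominator 1 + t - 3t^2.
Iterating the recurrence: a_0,…,a_{8} = 0, 4, -4, 16, -28, 76, -160, 388, -868.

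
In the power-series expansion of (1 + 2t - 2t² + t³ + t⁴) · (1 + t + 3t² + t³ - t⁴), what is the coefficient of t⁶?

6

(1 + 2t - 2t² + t³ + t⁴) has coefficients 1,2,-2,1,1 for degrees 0…4.
(1 + t + 3t² + t³ - t⁴) has coefficients 1,1,3,1,-1,0,0 for degrees 0…6.
[t⁶] = 1·0 + 2·0 − 2·(-1) + 1·1 + 1·3 = 6.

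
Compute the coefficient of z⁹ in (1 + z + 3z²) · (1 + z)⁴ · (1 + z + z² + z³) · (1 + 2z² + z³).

(1 + z + 3z²) has coefficients 1,1,3 for degrees 0…2.
(1 + z)⁴ has coefficients 1,4,6,4,1,0,0,0,0,0 for degrees 0…9.
Multiplying by (1 + z + z² + z³) gives running coefficients 1,5,11,15,15,11,5,1,0,0 for degrees 0…9.
Finally multiplying by (1 + 2z² + z³), the product of all factors after the first has coefficients 1,5,13,26,42,52,50,38,21,7 for degrees 0…9.
[z⁹] = 1·7 + 1·21 + 3·38 = 142.

142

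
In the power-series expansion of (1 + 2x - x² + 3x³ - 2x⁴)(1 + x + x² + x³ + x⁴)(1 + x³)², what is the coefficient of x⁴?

9

(1 + 2x - x² + 3x³ - 2x⁴) has coefficients 1,2,-1,3,-2 for degrees 0…4.
(1 + x + x² + x³ + x⁴) has coefficients 1,1,1,1,1 for degrees 0…4.
Finally multiplying by (1 + x³)², the product of all factors after the first has coefficients 1,1,1,3,3 for degrees 0…4.
[x⁴] = 1·3 + 2·3 − 1·1 + 3·1 − 2·1 = 9.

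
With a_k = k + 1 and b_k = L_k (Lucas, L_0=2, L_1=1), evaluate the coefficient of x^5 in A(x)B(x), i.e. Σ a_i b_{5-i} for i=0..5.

66

The convolution is the t^5 coefficient of A(t)B(t).
Σ = 1·11 + 2·7 + 3·4 + 4·3 + 5·1 + 6·2 = 66.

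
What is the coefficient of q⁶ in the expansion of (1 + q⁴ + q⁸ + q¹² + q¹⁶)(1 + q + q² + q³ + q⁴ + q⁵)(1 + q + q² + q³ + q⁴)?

(1 + q⁴ + q⁸ + q¹² + q¹⁶) has coefficients 1,0,0,0,1,0,0 for degrees 0…6.
(1 + q + q² + q³ + q⁴ + q⁵) has coefficients 1,1,1,1,1,1,0 for degrees 0…6.
Finally multiplying by (1 + q + q² + q³ + q⁴), the product of all factors after the first has coefficients 1,2,3,4,5,5,4 for degrees 0…6.
[q⁶] = 1·4 + 1·3 = 7.

7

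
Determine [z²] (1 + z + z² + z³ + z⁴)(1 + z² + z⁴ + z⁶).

2

(1 + z + z² + z³ + z⁴) has coefficients 1,1,1 for degrees 0…2.
(1 + z² + z⁴ + z⁶) has coefficients 1,0,1 for degrees 0…2.
[z²] = 1·1 + 1·0 + 1·1 = 2.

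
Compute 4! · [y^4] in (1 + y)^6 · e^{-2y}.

The EGF product rule gives c_4 = Σ_{k_1+k_2=4} C(4; k_1,k_2) · ∏ g_i(k_i), where (1+y)^6 gives the falling factorial (6)_k; e^{-2y} gives (-2)^k.
g_1(k) for k = 0…4: 1, 6, 30, 120, 360.
g_2(k) for k = 0…4: 1, -2, 4, -8, 16.
c_4 = Σ_k C(4,k)·g_1(k)·g_2(4−k) = 1·1·16 + 4·6·(-8) + 6·30·4 + 4·120·(-2) + 1·360·1 = 16 − 192 + 720 − 960 + 360 = -56.

-56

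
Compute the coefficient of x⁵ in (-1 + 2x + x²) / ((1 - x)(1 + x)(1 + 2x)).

74

The denominator gives the recurrence a_n = −2a_(n−1) + a_(n−2) + 2a_(n−3) for n ≥ 3; the numerator fixes a_0 = -1, a_1 = 4, a_2 = -8.
Iterating: -1, 4, -8, 18, -36, 74, so a_5 = 74.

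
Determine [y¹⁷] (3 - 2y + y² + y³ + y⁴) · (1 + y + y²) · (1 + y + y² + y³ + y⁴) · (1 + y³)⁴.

32

(3 - 2y + y² + y³ + y⁴) has coefficients 3,-2,1,1,1 for degrees 0…4.
(1 + y + y²) has coefficients 1,1,1,0,0,0,0,0,0,0,0,0,0,0,0,0,0,0 for degrees 0…17.
Multiplying by (1 + y + y² + y³ + y⁴) gives running coefficients 1,2,3,3,3,2,1,0,0,0,0,0,0,0,0,0,0,0 for degrees 0…17.
Finally multiplying by (1 + y³)⁴, the product of all factors after the first has coefficients 1,2,3,7,11,14,19,24,26,26,26,24,19,14,11,7,3,2 for degrees 0…17.
[y¹⁷] = 3·2 − 2·3 + 1·7 + 1·11 + 1·14 = 32.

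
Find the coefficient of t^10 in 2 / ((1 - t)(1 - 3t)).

177146

The denominator gives the recurrence a_n = 4a_(n−1) − 3a_(n−2) for n ≥ 2; the numerator fixes a_0 = 2, a_1 = 8.
Iterating: 2, 8, 26, 80, 242, 728, 2186, 6560, 19682, 59048, 177146, so a_10 = 177146.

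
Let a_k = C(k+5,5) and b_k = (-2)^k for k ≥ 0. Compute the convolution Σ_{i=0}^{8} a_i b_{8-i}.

591

This is [x^8] in the product of the two ordinary generating functions.
Σ = 1·256 + 6·(-128) + 21·64 + 56·(-32) + 126·16 + 252·(-8) + 462·4 + 792·(-2) + 1287·1 = 591.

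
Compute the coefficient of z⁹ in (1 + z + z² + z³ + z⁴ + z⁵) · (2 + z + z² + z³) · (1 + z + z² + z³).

6

(1 + z + z² + z³ + z⁴ + z⁵) has coefficients 1,1,1,1,1,1 for degrees 0…5.
(2 + z + z² + z³) has coefficients 2,1,1,1,0,0,0,0,0,0 for degrees 0…9.
Finally multiplying by (1 + z + z² + z³), the product of all factors after the first has coefficients 2,3,4,5,3,2,1,0,0,0 for degrees 0…9.
[z⁹] = 1·0 + 1·0 + 1·0 + 1·1 + 1·2 + 1·3 = 6.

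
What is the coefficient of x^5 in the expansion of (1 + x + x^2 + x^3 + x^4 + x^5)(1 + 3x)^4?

256

(1 + x + x^2 + x^3 + x^4 + x^5) has coefficients 1,1,1,1,1,1 for degrees 0…5.
(1 + 3x)^4 has coefficients 1,12,54,108,81,0 for degrees 0…5.
[x^5] = 1·0 + 1·81 + 1·108 + 1·54 + 1·12 + 1·1 = 256.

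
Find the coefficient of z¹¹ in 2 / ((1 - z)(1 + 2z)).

-2730

Partial fractions give a closed form: a_n = (2/3)·1^n + (4/3)·(-2)^n.
At n = 11: a_11 = -2730.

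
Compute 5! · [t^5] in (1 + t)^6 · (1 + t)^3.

15120

The EGF product rule gives c_5 = Σ_{k_1+k_2=5} C(5; k_1,k_2) · ∏ g_i(k_i), where (1+t)^6 gives the falling factorial (6)_k; (1+t)^3 gives the falling factorial (3)_k.
g_1(k) for k = 0…5: 1, 6, 30, 120, 360, 720.
g_2(k) for k = 0…5: 1, 3, 6, 6, 0, 0.
c_5 = Σ_k C(5,k)·g_1(k)·g_2(5−k) = 10·30·6 + 10·120·6 + 5·360·3 + 1·720·1 = 1800 + 7200 + 5400 + 720 = 15120.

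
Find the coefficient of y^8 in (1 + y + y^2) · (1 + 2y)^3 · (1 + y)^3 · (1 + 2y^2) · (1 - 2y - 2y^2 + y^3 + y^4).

(1 + y + y^2) has coefficients 1,1,1 for degrees 0…2.
(1 + 2y)^3 has coefficients 1,6,12,8,0,0,0,0,0 for degrees 0…8.
Multiplying by (1 + y)^3 gives running coefficients 1,9,33,63,66,36,8,0,0 for degrees 0…8.
Multiplying by (1 + 2y^2) gives running coefficients 1,9,35,81,132,162,140,72,16 for degrees 0…8.
Finally multiplying by (1 - 2y - 2y^2 + y^3 + y^4), the product of all factors after the first has coefficients 1,7,15,-6,-90,-220,-332,-319,-114 for degrees 0…8.
[y^8] = 1·(-114) + 1·(-319) + 1·(-332) = -765.

-765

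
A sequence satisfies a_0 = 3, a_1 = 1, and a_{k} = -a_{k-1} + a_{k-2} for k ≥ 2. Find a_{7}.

The ordinary generating function has denominator 1 + y - y^2.
Iterating the recurrence: a_0,…,a_{7} = 3, 1, 2, -1, 3, -4, 7, -11.

-11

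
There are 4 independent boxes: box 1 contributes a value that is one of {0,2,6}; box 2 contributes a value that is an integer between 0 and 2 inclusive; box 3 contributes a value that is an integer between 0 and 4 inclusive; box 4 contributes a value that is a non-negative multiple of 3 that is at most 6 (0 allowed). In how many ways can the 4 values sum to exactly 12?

9

The generating function for the choices is (1 + q^2 + q^6)·(1 + q + q^2)·(1 + q + q^2 + q^3 + q^4)·(1 + q^3 + q^6); the count is [q^12].
(1 + q^2 + q^6) has coefficients 1,0,1,0,0,0,1 for degrees 0…6.
(1 + q + q^2) has coefficients 1,1,1,0,0,0,0,0,0,0,0,0,0 for degrees 0…12.
Multiplying by (1 + q + q^2 + q^3 + q^4) gives running coefficients 1,2,3,3,3,2,1,0,0,0,0,0,0 for degrees 0…12.
Finally multiplying by (1 + q^3 + q^6), the product of all factors after the first has coefficients 1,2,3,4,5,5,5,5,5,4,3,2,1 for degrees 0…12.
[q^12] = 1·1 + 1·3 + 1·5 = 9.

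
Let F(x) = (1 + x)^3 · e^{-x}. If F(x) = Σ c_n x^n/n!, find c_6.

-47

The EGF product rule gives c_6 = Σ_{k_1+k_2=6} C(6; k_1,k_2) · ∏ g_i(k_i), where (1+x)^3 gives the falling factorial (3)_k; e^{-x} gives (-1)^k.
g_1(k) for k = 0…6: 1, 3, 6, 6, 0, 0, 0.
g_2(k) for k = 0…6: 1, -1, 1, -1, 1, -1, 1.
c_6 = Σ_k C(6,k)·g_1(k)·g_2(6−k) = 1·1·1 + 6·3·(-1) + 15·6·1 + 20·6·(-1) = 1 − 18 + 90 − 120 = -47.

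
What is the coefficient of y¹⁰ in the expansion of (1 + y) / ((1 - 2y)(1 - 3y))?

The denominator gives the recurrence a_n = 5a_(n−1) − 6a_(n−2) for n ≥ 2; the numerator fixes a_0 = 1, a_1 = 6.
Iterating: 1, 6, 24, 84, 276, 876, 2724, 8364, 25476, 77196, 233124, so a_10 = 233124.

233124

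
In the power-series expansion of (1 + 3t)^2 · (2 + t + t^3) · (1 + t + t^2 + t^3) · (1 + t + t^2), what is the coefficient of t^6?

127

(1 + 3t)^2 has coefficients 1,6,9 for degrees 0…2.
(2 + t + t^3) has coefficients 2,1,0,1,0,0,0 for degrees 0…6.
Multiplying by (1 + t + t^2 + t^3) gives running coefficients 2,3,3,4,2,1,1 for degrees 0…6.
Finally multiplying by (1 + t + t^2), the product of all factors after the first has coefficients 2,5,8,10,9,7,4 for degrees 0…6.
[t^6] = 1·4 + 6·7 + 9·9 = 127.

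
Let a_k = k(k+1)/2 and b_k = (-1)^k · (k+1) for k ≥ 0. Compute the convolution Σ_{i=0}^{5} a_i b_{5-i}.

This is [x^5] in the product of the two ordinary generating functions.
Σ = 0·(-6) + 1·5 + 3·(-4) + 6·3 + 10·(-2) + 15·1 = 6.

6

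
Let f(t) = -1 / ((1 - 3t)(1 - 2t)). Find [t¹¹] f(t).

Partial fractions give a closed form: a_n = (-3)·3^n + (2)·2^n.
At n = 11: a_11 = -527345.

-527345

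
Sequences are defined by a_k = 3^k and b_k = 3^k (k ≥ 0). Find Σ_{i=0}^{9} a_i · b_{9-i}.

196830

This is [x^9] in the product of the two ordinary generating functions.
Σ = 1·19683 + 3·6561 + 9·2187 + 27·729 + 81·243 + 243·81 + 729·27 + 2187·9 + 6561·3 + 19683·1 = 196830.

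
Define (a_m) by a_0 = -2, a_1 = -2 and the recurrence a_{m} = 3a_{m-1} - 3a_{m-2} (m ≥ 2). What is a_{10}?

The ordinary generating function has denominator 1 - 3y + 3y^2.
Iterating the recurrence: a_0,…,a_{10} = -2, -2, 0, 6, 18, 36, 54, 54, 0, -162, -486.

-486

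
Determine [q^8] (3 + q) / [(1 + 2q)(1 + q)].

1278

Partial fractions give a closed form: a_n = (5)·(-2)^n + (-2)·(-1)^n.
At n = 8: a_8 = 1278.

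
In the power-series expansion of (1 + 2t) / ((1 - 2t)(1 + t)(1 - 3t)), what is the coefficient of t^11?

658840

The denominator gives the recurrence a_n = 4a_(n−1) − a_(n−2) − 6a_(n−3) for n ≥ 3; the numerator fixes a_0 = 1, a_1 = 6, a_2 = 23.
Iterating: 1, 6, 23, 80, 261, 826, 2563, 7860, 23921, 72446, 218703, 658840, so a_11 = 658840.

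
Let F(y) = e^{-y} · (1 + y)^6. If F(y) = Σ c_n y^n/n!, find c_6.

-185

The EGF product rule gives c_6 = Σ_{k_1+k_2=6} C(6; k_1,k_2) · ∏ g_i(k_i), where e^{-y} gives (-1)^k; (1+y)^6 gives the falling factorial (6)_k.
g_1(k) for k = 0…6: 1, -1, 1, -1, 1, -1, 1.
g_2(k) for k = 0…6: 1, 6, 30, 120, 360, 720, 720.
c_6 = Σ_k C(6,k)·g_1(k)·g_2(6−k) = 1·1·720 + 6·(-1)·720 + 15·1·360 + 20·(-1)·120 + 15·1·30 + 6·(-1)·6 + 1·1·1 = 720 − 4320 + 5400 − 2400 + 450 − 36 + 1 = -185.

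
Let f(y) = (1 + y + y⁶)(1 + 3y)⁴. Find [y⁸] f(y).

(1 + y + y⁶) has coefficients 1,1,0,0,0,0,1 for degrees 0…6.
(1 + 3y)⁴ has coefficients 1,12,54,108,81,0,0,0,0 for degrees 0…8.
[y⁸] = 1·0 + 1·0 + 1·54 = 54.

54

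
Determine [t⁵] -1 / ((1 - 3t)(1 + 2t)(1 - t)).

Partial fractions give a closed form: a_n = (-9/10)·3^n + (-4/15)·(-2)^n + (1/6)·1^n.
At n = 5: a_5 = -210.

-210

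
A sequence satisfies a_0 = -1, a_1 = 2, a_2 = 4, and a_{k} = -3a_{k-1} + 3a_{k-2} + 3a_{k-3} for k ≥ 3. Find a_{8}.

The ordinary generating function has denominator 1 + 3y - 3y^2 - 3y^3.
Iterating the recurrence: a_0,…,a_{8} = -1, 2, 4, -9, 45, -150, 558, -1989, 7191.

7191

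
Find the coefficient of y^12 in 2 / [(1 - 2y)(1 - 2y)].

The denominator gives the recurrence a_n = 4a_(n−1) − 4a_(n−2) for n ≥ 2; the numerator fixes a_0 = 2, a_1 = 8.
Iterating: 2, 8, 24, 64, 160, 384, 896, 2048, 4608, 10240, 22528, 49152, 106496, so a_12 = 106496.

106496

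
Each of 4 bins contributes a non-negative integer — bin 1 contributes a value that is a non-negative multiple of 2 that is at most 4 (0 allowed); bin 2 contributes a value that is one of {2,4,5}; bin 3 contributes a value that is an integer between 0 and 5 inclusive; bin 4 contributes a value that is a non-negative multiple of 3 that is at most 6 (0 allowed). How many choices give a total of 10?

The generating function for the choices is (1 + x² + x⁴)·(x² + x⁴ + x⁵)·(1 + x + x² + x³ + x⁴ + x⁵)·(1 + x³ + x⁶); the count is [x¹⁰].
(1 + x² + x⁴) has coefficients 1,0,1,0,1 for degrees 0…4.
(x² + x⁴ + x⁵) has coefficients 0,0,1,0,1,1,0,0,0,0,0 for degrees 0…10.
Multiplying by (1 + x + x² + x³ + x⁴ + x⁵) gives running coefficients 0,0,1,1,2,3,3,3,2,2,1 for degrees 0…10.
Finally multiplying by (1 + x³ + x⁶), the product of all factors after the first has coefficients 0,0,1,1,2,4,4,5,6,6,6 for degrees 0…10.
[x¹⁰] = 1·6 + 1·6 + 1·4 = 16.

16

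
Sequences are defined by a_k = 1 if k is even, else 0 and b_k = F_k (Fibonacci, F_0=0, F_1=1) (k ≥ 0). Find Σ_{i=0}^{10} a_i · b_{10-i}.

This is [x^10] in the product of the two ordinary generating functions.
Σ = 1·55 + 0·34 + 1·21 + 0·13 + 1·8 + 0·5 + 1·3 + 0·2 + 1·1 + 0·1 + 1·0 = 88.

88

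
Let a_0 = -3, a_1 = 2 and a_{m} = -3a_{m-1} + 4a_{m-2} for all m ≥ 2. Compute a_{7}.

16382

The ordinary generating function has denominator 1 + 3q - 4q^2.
Iterating the recurrence: a_0,…,a_{7} = -3, 2, -18, 62, -258, 1022, -4098, 16382.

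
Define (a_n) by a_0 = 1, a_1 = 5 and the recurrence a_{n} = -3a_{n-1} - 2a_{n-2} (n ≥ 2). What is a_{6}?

The ordinary generating function has denominator 1 + 3z + 2z^2.
Iterating the recurrence: a_0,…,a_{6} = 1, 5, -17, 41, -89, 185, -377.

-377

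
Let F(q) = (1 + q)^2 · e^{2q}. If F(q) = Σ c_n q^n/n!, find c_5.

The EGF product rule gives c_5 = Σ_{k_1+k_2=5} C(5; k_1,k_2) · ∏ g_i(k_i), where (1+q)^2 gives the falling factorial (2)_k; e^{2q} gives (2)^k.
g_1(k) for k = 0…5: 1, 2, 2, 0, 0, 0.
g_2(k) for k = 0…5: 1, 2, 4, 8, 16, 32.
c_5 = Σ_k C(5,k)·g_1(k)·g_2(5−k) = 1·1·32 + 5·2·16 + 10·2·8 = 32 + 160 + 160 = 352.

352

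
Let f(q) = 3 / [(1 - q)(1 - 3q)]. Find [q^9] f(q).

The denominator gives the recurrence a_n = 4a_(n−1) − 3a_(n−2) for n ≥ 2; the numerator fixes a_0 = 3, a_1 = 12.
Iterating: 3, 12, 39, 120, 363, 1092, 3279, 9840, 29523, 88572, so a_9 = 88572.

88572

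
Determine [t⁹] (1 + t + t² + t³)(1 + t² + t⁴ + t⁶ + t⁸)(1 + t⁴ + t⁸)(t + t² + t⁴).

(1 + t + t² + t³) has coefficients 1,1,1,1 for degrees 0…3.
(1 + t² + t⁴ + t⁶ + t⁸) has coefficients 1,0,1,0,1,0,1,0,1,0 for degrees 0…9.
Multiplying by (1 + t⁴ + t⁸) gives running coefficients 1,0,1,0,2,0,2,0,3,0 for degrees 0…9.
Finally multiplying by (t + t² + t⁴), the product of all factors after the first has coefficients 0,1,1,1,2,2,3,2,4,3 for degrees 0…9.
[t⁹] = 1·3 + 1·4 + 1·2 + 1·3 = 12.

12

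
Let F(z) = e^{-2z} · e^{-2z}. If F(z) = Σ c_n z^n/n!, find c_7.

The EGF product rule gives c_7 = Σ_{k_1+k_2=7} C(7; k_1,k_2) · ∏ g_i(k_i), where e^{-2z} gives (-2)^k; e^{-2z} gives (-2)^k.
g_1(k) for k = 0…7: 1, -2, 4, -8, 16, -32, 64, -128.
g_2(k) for k = 0…7: 1, -2, 4, -8, 16, -32, 64, -128.
c_7 = Σ_k C(7,k)·g_1(k)·g_2(7−k) = 1·1·(-128) + 7·(-2)·64 + 21·4·(-32) + 35·(-8)·16 + 35·16·(-8) + 21·(-32)·4 + 7·64·(-2) + 1·(-128)·1 = −128 − 896 − 2688 − 4480 − 4480 − 2688 − 896 − 128 = -16384.

-16384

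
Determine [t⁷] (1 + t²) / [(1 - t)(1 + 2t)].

The denominator gives the recurrence a_n = −a_(n−1) + 2a_(n−2) for n ≥ 3; the numerator fixes a_0 = 1, a_1 = -1, a_2 = 4.
Iterating: 1, -1, 4, -6, 14, -26, 54, -106, so a_7 = -106.

-106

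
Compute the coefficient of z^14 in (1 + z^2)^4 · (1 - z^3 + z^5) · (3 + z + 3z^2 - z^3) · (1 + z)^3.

(1 + z^2)^4 has coefficients 1,0,4,0,6,0,4,0,1 for degrees 0…8.
(1 - z^3 + z^5) has coefficients 1,0,0,-1,0,1,0,0,0,0,0,0,0,0,0 for degrees 0…14.
Multiplying by (3 + z + 3z^2 - z^3) gives running coefficients 3,1,3,-4,-1,0,2,3,-1,0,0,0,0,0,0 for degrees 0…14.
Finally multiplying by (1 + z)^3, the product of all factors after the first has coefficients 3,10,15,11,-3,-12,-5,8,14,8,0,-1,0,0,0 for degrees 0…14.
[z^14] = 1·0 + 4·0 + 6·0 + 4·14 + 1·(-5) = 51.

51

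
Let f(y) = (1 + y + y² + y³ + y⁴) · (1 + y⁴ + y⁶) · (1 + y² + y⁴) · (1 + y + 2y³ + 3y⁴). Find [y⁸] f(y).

(1 + y + y² + y³ + y⁴) has coefficients 1,1,1,1,1 for degrees 0…4.
(1 + y⁴ + y⁶) has coefficients 1,0,0,0,1,0,1,0,0 for degrees 0…8.
Multiplying by (1 + y² + y⁴) gives running coefficients 1,0,1,0,2,0,2,0,2 for degrees 0…8.
Finally multiplying by (1 + y + 2y³ + 3y⁴), the product of all factors after the first has coefficients 1,1,1,3,5,4,5,6,8 for degrees 0…8.
[y⁸] = 1·8 + 1·6 + 1·5 + 1·4 + 1·5 = 28.

28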